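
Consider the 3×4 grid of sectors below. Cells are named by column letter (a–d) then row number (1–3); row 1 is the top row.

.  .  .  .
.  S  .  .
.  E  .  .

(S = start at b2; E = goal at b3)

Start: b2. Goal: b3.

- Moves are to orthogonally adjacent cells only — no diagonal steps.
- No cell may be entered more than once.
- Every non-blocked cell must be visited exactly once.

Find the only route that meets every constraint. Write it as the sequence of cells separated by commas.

Need to visit all 12 open cells exactly once, starting at b2 and ending at b3.
Route from b2: right to c2, down to c3, right to d3, 2× up (reaching d1), 3× left (reaching a1), 2× down (reaching a3), right to b3 — 11 moves in all.
Check: all 12 open cells covered.

b2, c2, c3, d3, d2, d1, c1, b1, a1, a2, a3, b3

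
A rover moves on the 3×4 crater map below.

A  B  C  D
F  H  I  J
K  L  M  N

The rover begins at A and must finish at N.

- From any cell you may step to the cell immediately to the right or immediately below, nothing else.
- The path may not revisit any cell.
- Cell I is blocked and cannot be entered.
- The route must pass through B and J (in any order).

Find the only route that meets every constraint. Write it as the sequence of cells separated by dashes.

A - B - C - D - J - N

Moves only go right or down, so the column and row indices never decrease.
Route from A: right 3 to D, down 2 to N — 5 moves in all.
Check: all required cells visited.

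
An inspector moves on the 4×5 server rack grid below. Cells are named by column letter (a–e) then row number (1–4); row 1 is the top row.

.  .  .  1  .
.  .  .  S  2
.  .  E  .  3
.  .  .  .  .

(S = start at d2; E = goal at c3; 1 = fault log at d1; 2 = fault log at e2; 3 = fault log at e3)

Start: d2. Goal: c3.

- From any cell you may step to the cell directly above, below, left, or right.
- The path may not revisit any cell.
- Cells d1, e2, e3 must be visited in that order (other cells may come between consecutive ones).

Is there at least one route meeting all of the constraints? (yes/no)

One route that works: d2 → d1 → e1 → e2 → e3 → d3 → c3.

yes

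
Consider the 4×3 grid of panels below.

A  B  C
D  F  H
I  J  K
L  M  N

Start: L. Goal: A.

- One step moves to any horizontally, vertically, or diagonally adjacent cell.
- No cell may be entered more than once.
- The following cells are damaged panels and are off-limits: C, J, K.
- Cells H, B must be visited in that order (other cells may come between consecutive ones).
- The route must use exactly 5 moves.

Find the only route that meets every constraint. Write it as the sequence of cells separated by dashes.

L - I - F - H - B - A

The waypoints must appear in the order H, B, with no cell reused.
Route from L: up to I, up-right to F, right to H, up-left to B, left to A — 5 moves in all.
Check: order respected (H at step 3, B at step 4); 5 moves as required.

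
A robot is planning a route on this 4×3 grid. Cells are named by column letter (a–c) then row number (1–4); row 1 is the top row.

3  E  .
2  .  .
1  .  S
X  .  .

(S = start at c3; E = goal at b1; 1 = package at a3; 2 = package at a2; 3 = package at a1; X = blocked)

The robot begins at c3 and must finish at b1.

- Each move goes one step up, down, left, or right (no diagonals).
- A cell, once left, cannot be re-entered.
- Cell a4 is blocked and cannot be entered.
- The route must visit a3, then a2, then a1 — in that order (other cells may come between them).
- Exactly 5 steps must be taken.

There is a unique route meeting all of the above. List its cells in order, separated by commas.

c3, b3, a3, a2, a1, b1

The waypoints must appear in the order a3, a2, a1, with no cell reused.
Route from c3: left 2 to a3, up 2 to a1, right 1 to b1 — 5 moves in all.
Check: order respected (1 at step 2, 2 at step 3, 3 at step 4); 5 moves as required.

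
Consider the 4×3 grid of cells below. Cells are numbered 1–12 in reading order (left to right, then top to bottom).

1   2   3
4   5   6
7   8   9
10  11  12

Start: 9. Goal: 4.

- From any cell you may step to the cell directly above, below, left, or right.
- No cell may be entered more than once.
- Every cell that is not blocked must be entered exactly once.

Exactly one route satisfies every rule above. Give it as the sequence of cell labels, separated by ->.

Need to visit all 12 open cells exactly once, starting at 9 and ending at 4.
Cell 1 has only two open neighbours (4 and 2), so the path must pass straight through it: one of those is the cell it's entered from and the other is where it exits.
Route from 9: down 1 to 12, left 2 to 10, up 1 to 7, right 1 to 8, up 1 to 5, right 1 to 6, up 1 to 3, left 2 to 1, down 1 to 4 — 11 moves in all.
Check: all 12 open cells covered.

9 -> 12 -> 11 -> 10 -> 7 -> 8 -> 5 -> 6 -> 3 -> 2 -> 1 -> 4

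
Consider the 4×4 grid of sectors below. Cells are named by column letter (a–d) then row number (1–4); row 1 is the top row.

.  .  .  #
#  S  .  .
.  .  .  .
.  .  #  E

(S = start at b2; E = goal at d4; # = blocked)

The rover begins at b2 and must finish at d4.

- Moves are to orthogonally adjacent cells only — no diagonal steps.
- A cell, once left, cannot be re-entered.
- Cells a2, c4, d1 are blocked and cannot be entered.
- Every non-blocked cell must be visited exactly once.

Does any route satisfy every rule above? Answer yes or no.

Cell a1 has only one open neighbour but is neither the start nor the goal, so a Hamiltonian route would have to both enter and leave it through the same neighbour — impossible without revisiting.

no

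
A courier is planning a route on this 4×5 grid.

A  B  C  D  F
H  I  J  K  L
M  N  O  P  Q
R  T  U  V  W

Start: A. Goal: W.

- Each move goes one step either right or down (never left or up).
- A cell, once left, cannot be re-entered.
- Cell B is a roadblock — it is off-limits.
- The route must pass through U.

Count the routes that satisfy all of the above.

6

A right/down-only route from A to W makes exactly 3 down-moves and 4 right-moves in some order.
With no other constraints that would be C(7,3) = 35 routes.
Split at U and multiply the segment counts (each segment already excludes blocked cells): A→U: 6; U→W: 1; product = 6.
That gives 6 routes.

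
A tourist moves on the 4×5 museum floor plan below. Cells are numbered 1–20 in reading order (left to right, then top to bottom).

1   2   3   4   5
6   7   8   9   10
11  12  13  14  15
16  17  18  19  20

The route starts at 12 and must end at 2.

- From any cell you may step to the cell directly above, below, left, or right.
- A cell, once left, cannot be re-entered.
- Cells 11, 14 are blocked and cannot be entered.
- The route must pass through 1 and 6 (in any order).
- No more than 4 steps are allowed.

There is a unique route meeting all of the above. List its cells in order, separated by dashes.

The 4-move cap with required stops at 1, 6 leaves no slack for detours.
Route from 12: up to 7, left to 6, up to 1, right to 2 — 4 moves in all.
Check: all required cells visited; 4 ≤ 4 moves.

12 - 7 - 6 - 1 - 2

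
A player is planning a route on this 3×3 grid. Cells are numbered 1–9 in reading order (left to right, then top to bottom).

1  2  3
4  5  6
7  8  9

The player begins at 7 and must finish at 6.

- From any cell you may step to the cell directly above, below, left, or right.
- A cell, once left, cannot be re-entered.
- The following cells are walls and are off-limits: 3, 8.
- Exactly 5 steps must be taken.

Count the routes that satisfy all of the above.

1

Need simple routes of exactly 5 moves from 7 to 6 (Manhattan distance 3, so 1 moves are spent on a detour and 1 undoing it).
Enumerating: 7 4 1 2 5 6.
That gives 1 route.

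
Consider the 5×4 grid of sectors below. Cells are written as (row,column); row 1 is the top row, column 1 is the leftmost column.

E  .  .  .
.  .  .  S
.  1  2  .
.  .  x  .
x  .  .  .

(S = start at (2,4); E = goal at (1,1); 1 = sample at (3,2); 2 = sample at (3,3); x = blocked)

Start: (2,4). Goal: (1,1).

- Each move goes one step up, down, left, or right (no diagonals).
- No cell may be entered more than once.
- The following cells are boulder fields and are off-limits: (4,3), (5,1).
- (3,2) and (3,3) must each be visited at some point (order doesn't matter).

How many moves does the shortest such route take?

Any route passes through (3,2) and (3,3) in some order between (2,4) and (1,1). Summing Manhattan distances along each leg and taking the cheapest ordering ((2,4) → (3,3) → (3,2) → (1,1)) gives a lower bound of 2 + 1 + 3 = 6 moves.
A route of 6 moves achieves this: (2,4) → (3,4) → (3,3) → (3,2) → (2,2) → (1,2) → (1,1).
Since 6 matches the lower bound, it is optimal.

6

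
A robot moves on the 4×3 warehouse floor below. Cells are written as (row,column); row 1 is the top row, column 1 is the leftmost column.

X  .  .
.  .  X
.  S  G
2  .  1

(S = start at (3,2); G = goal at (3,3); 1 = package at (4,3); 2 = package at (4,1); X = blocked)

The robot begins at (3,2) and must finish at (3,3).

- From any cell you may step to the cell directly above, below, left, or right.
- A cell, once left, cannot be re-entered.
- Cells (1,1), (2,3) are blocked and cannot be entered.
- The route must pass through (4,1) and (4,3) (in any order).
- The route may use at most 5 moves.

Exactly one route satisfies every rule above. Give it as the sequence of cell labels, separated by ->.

(3,2) -> (3,1) -> (4,1) -> (4,2) -> (4,3) -> (3,3)

The 5-move cap with required stops at (4,1), (4,3) leaves no slack for detours.
Route from (3,2): left 1 to (3,1), down 1 to (4,1), right 2 to (4,3), up 1 to (3,3) — 5 moves in all.
Check: all required cells visited; 5 ≤ 5 moves.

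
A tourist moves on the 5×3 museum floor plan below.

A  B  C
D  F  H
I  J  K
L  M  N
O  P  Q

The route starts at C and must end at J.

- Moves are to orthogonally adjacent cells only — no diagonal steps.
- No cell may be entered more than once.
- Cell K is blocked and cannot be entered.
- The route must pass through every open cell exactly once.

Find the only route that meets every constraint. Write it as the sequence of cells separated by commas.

C, H, F, B, A, D, I, L, O, P, Q, N, M, J

Need to visit all 14 open cells exactly once, starting at C and ending at J.
Cell A has only two open neighbours (D and B), so the path must pass straight through it: one of those is the cell it's entered from and the other is where it exits.
Route from C: down 1 to H, left 1 to F, up 1 to B, left 1 to A, down 4 to O, right 2 to Q, up 1 to N, left 1 to M, up 1 to J — 13 moves in all.
Check: all 14 open cells covered.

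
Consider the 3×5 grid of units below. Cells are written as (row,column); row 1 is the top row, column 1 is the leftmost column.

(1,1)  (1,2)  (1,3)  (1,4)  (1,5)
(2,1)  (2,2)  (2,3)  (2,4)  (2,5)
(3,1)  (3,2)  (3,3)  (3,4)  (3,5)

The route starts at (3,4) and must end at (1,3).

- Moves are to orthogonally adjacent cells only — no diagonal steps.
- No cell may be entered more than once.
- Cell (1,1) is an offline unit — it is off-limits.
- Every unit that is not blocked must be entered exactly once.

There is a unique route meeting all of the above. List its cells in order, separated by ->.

(3,4) -> (3,5) -> (2,5) -> (1,5) -> (1,4) -> (2,4) -> (2,3) -> (3,3) -> (3,2) -> (3,1) -> (2,1) -> (2,2) -> (1,2) -> (1,3)

Need to visit all 14 open cells exactly once, starting at (3,4) and ending at (1,3).
Route from (3,4): right to (3,5), 2× up (reaching (1,5)), left to (1,4), down to (2,4), left to (2,3), down to (3,3), 2× left (reaching (3,1)), up to (2,1), right to (2,2), up to (1,2), right to (1,3) — 13 moves in all.
Check: all 14 open cells covered.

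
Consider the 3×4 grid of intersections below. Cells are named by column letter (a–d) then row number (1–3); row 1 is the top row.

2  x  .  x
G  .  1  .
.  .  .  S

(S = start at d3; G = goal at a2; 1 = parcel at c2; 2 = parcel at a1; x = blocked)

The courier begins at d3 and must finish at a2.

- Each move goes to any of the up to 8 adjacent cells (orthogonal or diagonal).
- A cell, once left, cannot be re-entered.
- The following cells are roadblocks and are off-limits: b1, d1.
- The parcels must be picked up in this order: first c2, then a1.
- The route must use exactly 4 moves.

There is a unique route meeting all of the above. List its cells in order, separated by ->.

d3 -> c2 -> b2 -> a1 -> a2

The waypoints must appear in the order c2, a1, with no cell reused.
Route from d3: up-left to c2, left to b2, up-left to a1, down to a2 — 4 moves in all.
Check: order respected (1 at step 1, 2 at step 3); 4 moves as required.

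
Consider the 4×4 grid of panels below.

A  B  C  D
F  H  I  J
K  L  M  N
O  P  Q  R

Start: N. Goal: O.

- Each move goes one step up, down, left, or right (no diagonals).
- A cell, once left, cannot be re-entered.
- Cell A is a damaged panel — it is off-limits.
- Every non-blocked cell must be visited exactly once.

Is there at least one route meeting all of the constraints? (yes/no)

yes

One route that works: N → R → Q → M → I → J → D → C → B → H → F → K → L → P → O.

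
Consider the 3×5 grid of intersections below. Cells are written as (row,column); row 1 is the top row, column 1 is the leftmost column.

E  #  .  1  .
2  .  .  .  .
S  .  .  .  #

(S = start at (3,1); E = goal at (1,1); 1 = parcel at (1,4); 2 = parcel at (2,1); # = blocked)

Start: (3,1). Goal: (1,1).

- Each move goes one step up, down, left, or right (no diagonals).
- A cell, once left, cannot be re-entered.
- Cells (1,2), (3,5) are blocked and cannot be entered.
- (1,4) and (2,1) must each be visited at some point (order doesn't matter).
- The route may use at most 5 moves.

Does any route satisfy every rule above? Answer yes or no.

Even ignoring the no-revisit rule, getting from (3,1) to (1,1), taking the cheapest ordering (3,1) → (1,4) → (2,1) → (1,1) needs at least 5 + 4 + 1 = 10 moves (Manhattan distance per leg), which exceeds the 5-move limit.

no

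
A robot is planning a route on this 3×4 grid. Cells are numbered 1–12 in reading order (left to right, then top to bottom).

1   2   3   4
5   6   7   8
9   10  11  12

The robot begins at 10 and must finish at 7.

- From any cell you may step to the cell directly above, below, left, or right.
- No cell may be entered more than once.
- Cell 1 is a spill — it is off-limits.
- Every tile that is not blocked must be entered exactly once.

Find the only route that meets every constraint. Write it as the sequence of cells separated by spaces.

Need to visit all 11 open cells exactly once, starting at 10 and ending at 7.
Cell 4 has only two open neighbours (8 and 3), so the path must pass straight through it: one of those is the cell it's entered from and the other is where it exits.
Route from 10: left 1 to 9, up 1 to 5, right 1 to 6, up 1 to 2, right 2 to 4, down 2 to 12, left 1 to 11, up 1 to 7 — 10 moves in all.
Check: all 11 open cells covered.

10 9 5 6 2 3 4 8 12 11 7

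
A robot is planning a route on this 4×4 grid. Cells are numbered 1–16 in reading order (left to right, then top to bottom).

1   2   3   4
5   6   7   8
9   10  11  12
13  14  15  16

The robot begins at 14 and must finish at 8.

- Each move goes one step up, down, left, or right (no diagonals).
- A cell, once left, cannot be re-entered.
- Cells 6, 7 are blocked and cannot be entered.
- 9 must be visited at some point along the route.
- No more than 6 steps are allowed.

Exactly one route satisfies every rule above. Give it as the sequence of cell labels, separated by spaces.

14 13 9 10 11 12 8

The 6-move cap with required stops at 9 leaves no slack for detours.
Route from 14: left 1 to 13, up 1 to 9, right 3 to 12, up 1 to 8 — 6 moves in all.
Check: all required cells visited; 6 ≤ 6 moves.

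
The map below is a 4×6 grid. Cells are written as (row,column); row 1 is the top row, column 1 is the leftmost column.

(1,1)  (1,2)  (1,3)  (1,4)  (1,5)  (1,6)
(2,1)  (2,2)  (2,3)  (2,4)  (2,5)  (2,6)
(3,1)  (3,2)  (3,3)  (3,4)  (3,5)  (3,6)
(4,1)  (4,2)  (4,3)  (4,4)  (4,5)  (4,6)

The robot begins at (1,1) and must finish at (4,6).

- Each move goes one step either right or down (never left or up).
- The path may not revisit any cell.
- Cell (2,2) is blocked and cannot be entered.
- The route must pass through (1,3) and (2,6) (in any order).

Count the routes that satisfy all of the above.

4

A right/down-only route from (1,1) to (4,6) makes exactly 3 down-moves and 5 right-moves in some order.
With no other constraints that would be C(8,3) = 56 routes.
A monotone route can only reach the required cells in the order (1,3), (2,6), so split there and multiply the segment counts (each segment already excludes blocked cells): (1,1)→(1,3): 1; (1,3)→(2,6): 4; (2,6)→(4,6): 1; product = 4.
That gives 4 routes.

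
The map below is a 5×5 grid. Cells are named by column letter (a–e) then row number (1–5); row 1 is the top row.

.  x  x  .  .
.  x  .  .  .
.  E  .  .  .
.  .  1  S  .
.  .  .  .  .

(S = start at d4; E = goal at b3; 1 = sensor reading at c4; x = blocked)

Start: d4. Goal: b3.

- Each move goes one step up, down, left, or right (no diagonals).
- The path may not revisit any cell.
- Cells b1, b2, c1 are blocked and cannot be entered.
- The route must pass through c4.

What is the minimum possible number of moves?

Any route passes through c4 somewhere between d4 and b3. Summing Manhattan distances along the two legs (d4 → c4 → b3) gives a lower bound of 1 + 2 = 3 moves.
A route of 3 moves achieves this: d4 → c4 → c3 → b3.
Since 3 matches the lower bound, it is optimal.

3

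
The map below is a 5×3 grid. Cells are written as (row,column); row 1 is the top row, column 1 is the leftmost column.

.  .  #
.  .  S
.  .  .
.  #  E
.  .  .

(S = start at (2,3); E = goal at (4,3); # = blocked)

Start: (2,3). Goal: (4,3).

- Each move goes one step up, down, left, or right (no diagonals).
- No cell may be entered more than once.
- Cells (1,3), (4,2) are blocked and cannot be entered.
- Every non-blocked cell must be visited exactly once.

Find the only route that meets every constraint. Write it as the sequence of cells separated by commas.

(2,3), (3,3), (3,2), (2,2), (1,2), (1,1), (2,1), (3,1), (4,1), (5,1), (5,2), (5,3), (4,3)

Need to visit all 13 open cells exactly once, starting at (2,3) and ending at (4,3).
Route from (2,3): down 1 to (3,3), left 1 to (3,2), up 2 to (1,2), left 1 to (1,1), down 4 to (5,1), right 2 to (5,3), up 1 to (4,3) — 12 moves in all.
Check: all 13 open cells covered.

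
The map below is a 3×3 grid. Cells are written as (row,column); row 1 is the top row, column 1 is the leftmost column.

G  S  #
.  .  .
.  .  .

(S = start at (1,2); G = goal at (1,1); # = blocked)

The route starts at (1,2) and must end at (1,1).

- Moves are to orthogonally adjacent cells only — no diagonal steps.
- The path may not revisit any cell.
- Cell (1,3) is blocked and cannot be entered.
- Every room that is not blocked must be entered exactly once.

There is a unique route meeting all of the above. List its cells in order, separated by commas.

Need to visit all 8 open cells exactly once, starting at (1,2) and ending at (1,1).
Cell (3,1) has only two open neighbours ((2,1) and (3,2)), so the path must pass straight through it: one of those is the cell it's entered from and the other is where it exits.
Route from (1,2): down to (2,2), right to (2,3), down to (3,3), 2× left (reaching (3,1)), 2× up (reaching (1,1)) — 7 moves in all.
Check: all 8 open cells covered.

(1,2), (2,2), (2,3), (3,3), (3,2), (3,1), (2,1), (1,1)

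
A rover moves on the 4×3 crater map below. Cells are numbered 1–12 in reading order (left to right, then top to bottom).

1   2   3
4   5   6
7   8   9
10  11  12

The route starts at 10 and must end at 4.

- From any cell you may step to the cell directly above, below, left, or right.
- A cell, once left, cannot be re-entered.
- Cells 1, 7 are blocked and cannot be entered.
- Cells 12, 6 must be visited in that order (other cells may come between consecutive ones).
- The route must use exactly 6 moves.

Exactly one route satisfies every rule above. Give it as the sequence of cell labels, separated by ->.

10 -> 11 -> 12 -> 9 -> 6 -> 5 -> 4

The waypoints must appear in the order 12, 6, with no cell reused.
Route from 10: 2× right (reaching 12), 2× up (reaching 6), 2× left (reaching 4) — 6 moves in all.
Check: order respected (12 at step 2, 6 at step 4); 6 moves as required.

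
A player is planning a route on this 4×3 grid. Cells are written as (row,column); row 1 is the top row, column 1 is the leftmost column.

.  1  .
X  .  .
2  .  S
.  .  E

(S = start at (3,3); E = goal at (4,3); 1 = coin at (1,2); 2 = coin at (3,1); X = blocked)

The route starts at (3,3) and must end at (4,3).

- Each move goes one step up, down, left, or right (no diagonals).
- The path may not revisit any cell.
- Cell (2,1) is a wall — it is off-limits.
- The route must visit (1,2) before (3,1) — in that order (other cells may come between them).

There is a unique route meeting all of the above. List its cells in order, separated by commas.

The waypoints must appear in the order (1,2), (3,1), with no cell reused.
Route from (3,3): up 2 to (1,3), left 1 to (1,2), down 2 to (3,2), left 1 to (3,1), down 1 to (4,1), right 2 to (4,3) — 9 moves in all.
Check: order respected (1 at step 3, 2 at step 6).

(3,3), (2,3), (1,3), (1,2), (2,2), (3,2), (3,1), (4,1), (4,2), (4,3)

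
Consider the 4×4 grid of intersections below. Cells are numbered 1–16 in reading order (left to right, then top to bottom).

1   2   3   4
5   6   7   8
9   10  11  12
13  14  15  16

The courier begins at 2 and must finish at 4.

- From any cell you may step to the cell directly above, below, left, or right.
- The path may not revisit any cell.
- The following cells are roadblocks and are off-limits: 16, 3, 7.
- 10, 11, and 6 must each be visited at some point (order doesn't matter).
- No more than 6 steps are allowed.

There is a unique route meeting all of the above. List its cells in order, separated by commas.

The 6-move cap with required stops at 10, 11, 6 leaves no slack for detours.
Route from 2: down 2 to 10, right 2 to 12, up 2 to 4 — 6 moves in all.
Check: all required cells visited; 6 ≤ 6 moves.

2, 6, 10, 11, 12, 8, 4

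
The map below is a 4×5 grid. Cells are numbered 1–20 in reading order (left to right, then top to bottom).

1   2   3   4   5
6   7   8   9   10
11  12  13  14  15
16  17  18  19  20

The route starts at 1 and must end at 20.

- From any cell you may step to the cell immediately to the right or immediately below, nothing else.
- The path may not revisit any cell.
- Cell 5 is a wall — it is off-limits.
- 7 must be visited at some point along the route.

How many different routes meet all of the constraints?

A right/down-only route from 1 to 20 makes exactly 3 down-moves and 4 right-moves in some order.
With no other constraints that would be C(7,3) = 35 routes.
Split at 7 and multiply the segment counts (each segment already excludes blocked cells): 1→7: 2; 7→20: 10; product = 20.
That gives 20 routes.

20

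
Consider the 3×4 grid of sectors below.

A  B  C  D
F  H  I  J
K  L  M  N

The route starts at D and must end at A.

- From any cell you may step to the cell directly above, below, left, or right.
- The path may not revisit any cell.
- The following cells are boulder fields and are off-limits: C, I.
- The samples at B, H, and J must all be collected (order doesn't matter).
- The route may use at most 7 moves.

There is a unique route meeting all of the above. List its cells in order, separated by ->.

D -> J -> N -> M -> L -> H -> B -> A

The budget equals the shortest possible length, so every move has to be on a shortest route through the required cells.
Route from D: down 2 to N, left 2 to L, up 2 to B, left 1 to A — 7 moves in all.
Check: all required cells visited; 7 ≤ 7 moves.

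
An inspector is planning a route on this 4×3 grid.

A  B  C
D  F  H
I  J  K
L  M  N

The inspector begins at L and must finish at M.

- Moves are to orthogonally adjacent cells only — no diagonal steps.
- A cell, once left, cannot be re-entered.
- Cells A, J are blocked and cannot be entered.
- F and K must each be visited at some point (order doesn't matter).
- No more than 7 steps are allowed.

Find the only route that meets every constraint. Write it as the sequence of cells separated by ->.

L -> I -> D -> F -> H -> K -> N -> M

The 7-move cap with required stops at F, K leaves no slack for detours.
Route from L: up 2 to D, right 2 to H, down 2 to N, left 1 to M — 7 moves in all.
Check: all required cells visited; 7 ≤ 7 moves.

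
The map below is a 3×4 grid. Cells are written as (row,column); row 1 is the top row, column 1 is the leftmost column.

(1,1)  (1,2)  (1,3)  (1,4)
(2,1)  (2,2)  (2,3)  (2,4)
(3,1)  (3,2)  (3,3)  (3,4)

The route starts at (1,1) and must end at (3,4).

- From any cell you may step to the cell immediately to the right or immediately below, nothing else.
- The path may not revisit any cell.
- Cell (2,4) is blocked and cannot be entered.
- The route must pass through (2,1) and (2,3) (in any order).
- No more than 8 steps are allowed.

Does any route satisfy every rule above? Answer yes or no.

yes

One route that works: (1,1) → (2,1) → (2,2) → (2,3) → (3,3) → (3,4).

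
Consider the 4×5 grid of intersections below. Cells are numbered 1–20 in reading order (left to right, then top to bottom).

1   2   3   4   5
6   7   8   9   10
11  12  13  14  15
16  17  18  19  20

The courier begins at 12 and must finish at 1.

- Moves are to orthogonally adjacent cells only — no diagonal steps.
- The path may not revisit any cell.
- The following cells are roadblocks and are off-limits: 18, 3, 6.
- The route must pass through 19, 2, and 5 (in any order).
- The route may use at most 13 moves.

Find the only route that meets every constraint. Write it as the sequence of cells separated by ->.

Any route must reach 19, 2, and 5 and still end at 1 within 13 moves, so the order of the required stops is forced.
Route from 12: right 2 to 14, down 1 to 19, right 1 to 20, up 3 to 5, left 1 to 4, down 1 to 9, left 2 to 7, up 1 to 2, left 1 to 1 — 13 moves in all.
Check: all required cells visited; 13 ≤ 13 moves.

12 -> 13 -> 14 -> 19 -> 20 -> 15 -> 10 -> 5 -> 4 -> 9 -> 8 -> 7 -> 2 -> 1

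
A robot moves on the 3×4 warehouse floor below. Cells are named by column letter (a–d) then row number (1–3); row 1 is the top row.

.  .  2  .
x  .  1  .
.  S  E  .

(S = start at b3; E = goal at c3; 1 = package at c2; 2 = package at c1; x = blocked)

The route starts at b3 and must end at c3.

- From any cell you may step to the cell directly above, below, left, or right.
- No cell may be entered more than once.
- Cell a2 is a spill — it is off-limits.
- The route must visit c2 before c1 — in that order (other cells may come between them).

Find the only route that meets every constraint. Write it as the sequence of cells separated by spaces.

b3 b2 c2 c1 d1 d2 d3 c3

The waypoints must appear in the order c2, c1, with no cell reused.
Route from b3: up 1 to b2, right 1 to c2, up 1 to c1, right 1 to d1, down 2 to d3, left 1 to c3 — 7 moves in all.
Check: order respected (1 at step 2, 2 at step 3).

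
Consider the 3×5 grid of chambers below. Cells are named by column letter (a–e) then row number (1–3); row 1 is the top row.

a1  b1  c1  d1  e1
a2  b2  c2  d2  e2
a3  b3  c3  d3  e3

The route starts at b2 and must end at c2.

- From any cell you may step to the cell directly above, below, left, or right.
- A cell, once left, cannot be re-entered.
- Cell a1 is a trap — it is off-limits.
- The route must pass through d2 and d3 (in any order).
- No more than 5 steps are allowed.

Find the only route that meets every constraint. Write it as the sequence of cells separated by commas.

b2, b3, c3, d3, d2, c2

Any route must reach d2 and d3 and still end at c2 within 5 moves, so the order of the required stops is forced.
Route from b2: down to b3, 2× right (reaching d3), up to d2, left to c2 — 5 moves in all.
Check: all required cells visited; 5 ≤ 5 moves.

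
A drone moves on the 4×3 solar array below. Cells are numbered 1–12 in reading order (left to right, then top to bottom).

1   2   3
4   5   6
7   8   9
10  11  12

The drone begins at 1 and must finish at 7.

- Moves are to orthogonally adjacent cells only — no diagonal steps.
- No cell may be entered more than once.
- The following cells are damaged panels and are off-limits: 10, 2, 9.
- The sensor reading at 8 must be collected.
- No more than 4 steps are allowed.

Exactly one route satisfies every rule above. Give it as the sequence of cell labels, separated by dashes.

The budget equals the shortest possible length, so every move has to be on a shortest route through the required cells.
Route from 1: down 1 to 4, right 1 to 5, down 1 to 8, left 1 to 7 — 4 moves in all.
Check: all required cells visited; 4 ≤ 4 moves.

1 - 4 - 5 - 8 - 7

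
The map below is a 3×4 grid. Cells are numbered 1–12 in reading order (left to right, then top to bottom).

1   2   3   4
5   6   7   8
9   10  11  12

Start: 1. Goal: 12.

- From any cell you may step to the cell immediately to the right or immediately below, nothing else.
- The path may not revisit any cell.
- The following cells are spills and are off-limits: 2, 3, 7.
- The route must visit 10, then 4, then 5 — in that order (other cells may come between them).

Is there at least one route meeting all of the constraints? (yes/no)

4 lies above 10, so going from 10 to 4 would need an upward move — but moves only go right/down, so 10 cannot be visited before 4.

no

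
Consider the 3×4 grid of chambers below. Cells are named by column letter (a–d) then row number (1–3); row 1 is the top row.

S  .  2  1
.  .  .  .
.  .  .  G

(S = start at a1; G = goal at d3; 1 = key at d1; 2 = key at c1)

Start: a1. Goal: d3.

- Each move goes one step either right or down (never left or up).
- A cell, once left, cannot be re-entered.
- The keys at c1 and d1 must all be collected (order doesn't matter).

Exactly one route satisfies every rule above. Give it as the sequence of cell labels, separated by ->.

Moves only go right or down, so the column and row indices never decrease.
Route from a1: right 3 to d1, down 2 to d3 — 5 moves in all.
Check: all required cells visited.

a1 -> b1 -> c1 -> d1 -> d2 -> d3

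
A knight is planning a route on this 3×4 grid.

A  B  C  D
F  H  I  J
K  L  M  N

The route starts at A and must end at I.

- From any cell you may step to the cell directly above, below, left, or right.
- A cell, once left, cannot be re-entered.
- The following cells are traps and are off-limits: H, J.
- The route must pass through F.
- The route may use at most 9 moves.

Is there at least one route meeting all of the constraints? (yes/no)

One route that works: A → F → K → L → M → I.

yes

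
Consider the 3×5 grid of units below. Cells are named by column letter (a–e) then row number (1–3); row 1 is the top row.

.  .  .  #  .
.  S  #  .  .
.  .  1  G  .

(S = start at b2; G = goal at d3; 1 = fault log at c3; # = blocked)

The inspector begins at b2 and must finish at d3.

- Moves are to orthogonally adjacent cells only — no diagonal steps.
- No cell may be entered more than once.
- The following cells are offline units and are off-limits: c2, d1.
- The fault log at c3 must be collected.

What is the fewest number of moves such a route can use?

3

Any route passes through c3 somewhere between b2 and d3. Summing Manhattan distances along the two legs (b2 → c3 → d3) gives a lower bound of 2 + 1 = 3 moves.
A route of 3 moves achieves this: b2 → b3 → c3 → d3.
Since 3 matches the lower bound, it is optimal.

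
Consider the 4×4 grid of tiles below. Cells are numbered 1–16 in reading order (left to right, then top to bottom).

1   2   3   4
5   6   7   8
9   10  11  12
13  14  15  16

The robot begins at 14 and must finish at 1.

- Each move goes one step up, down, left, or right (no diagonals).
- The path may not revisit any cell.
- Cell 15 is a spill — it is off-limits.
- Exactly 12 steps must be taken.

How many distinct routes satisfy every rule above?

Need simple routes of exactly 12 moves from 14 to 1 (Manhattan distance 4, so 4 moves are spent on a detour and 4 undoing it).
Branch systematically from the start, pruning whenever the remaining move budget drops below the Manhattan distance to 1 or differs from it in parity. Grouping the completions by first move — via 10: 1; via 13: 10 — and summing: 1 + 10 = 11.
That gives 11 routes.

11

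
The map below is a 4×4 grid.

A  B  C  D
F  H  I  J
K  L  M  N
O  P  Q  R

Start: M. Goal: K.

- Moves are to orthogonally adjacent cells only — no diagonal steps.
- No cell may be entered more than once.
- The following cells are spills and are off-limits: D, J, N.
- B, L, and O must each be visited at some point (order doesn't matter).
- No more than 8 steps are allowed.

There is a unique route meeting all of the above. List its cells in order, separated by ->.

The budget equals the shortest possible length, so every move has to be on a shortest route through the required cells.
Route from M: 2× up (reaching C), left to B, 3× down (reaching P), left to O, up to K — 8 moves in all.
Check: all required cells visited; 8 ≤ 8 moves.

M -> I -> C -> B -> H -> L -> P -> O -> K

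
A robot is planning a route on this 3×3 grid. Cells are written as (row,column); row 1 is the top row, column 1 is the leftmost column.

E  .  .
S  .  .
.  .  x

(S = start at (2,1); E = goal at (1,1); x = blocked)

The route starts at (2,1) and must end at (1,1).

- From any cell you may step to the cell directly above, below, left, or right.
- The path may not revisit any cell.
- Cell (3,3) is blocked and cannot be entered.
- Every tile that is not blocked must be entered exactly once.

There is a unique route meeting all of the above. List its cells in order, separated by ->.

Need to visit all 8 open cells exactly once, starting at (2,1) and ending at (1,1).
Route from (2,1): down 1 to (3,1), right 1 to (3,2), up 1 to (2,2), right 1 to (2,3), up 1 to (1,3), left 2 to (1,1) — 7 moves in all.
Check: all 8 open cells covered.

(2,1) -> (3,1) -> (3,2) -> (2,2) -> (2,3) -> (1,3) -> (1,2) -> (1,1)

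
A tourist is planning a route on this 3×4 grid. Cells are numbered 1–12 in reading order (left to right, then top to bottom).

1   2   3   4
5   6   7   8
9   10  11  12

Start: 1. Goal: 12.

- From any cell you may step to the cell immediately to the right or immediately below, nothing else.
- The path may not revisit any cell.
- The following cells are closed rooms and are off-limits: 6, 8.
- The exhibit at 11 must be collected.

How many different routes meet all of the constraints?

2

A right/down-only route from 1 to 12 makes exactly 2 down-moves and 3 right-moves in some order.
With no other constraints that would be C(5,2) = 10 routes.
Split at 11 and multiply the segment counts (each segment already excludes blocked cells): 1→11: 2; 11→12: 1; product = 2.
That gives 2 routes.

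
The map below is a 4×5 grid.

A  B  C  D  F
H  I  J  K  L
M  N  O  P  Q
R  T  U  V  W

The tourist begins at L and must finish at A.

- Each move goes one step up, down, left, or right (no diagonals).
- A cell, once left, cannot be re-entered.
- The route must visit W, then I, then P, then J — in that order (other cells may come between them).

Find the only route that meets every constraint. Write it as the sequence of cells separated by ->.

L -> Q -> W -> V -> U -> T -> R -> M -> H -> I -> N -> O -> P -> K -> J -> C -> B -> A

The waypoints must appear in the order W, I, P, J, with no cell reused.
Route from L: 2× down (reaching W), 4× left (reaching R), 2× up (reaching H), right to I, down to N, 2× right (reaching P), up to K, left to J, up to C, 2× left (reaching A) — 17 moves in all.
Check: order respected (W at step 2, I at step 9, P at step 12, J at step 14).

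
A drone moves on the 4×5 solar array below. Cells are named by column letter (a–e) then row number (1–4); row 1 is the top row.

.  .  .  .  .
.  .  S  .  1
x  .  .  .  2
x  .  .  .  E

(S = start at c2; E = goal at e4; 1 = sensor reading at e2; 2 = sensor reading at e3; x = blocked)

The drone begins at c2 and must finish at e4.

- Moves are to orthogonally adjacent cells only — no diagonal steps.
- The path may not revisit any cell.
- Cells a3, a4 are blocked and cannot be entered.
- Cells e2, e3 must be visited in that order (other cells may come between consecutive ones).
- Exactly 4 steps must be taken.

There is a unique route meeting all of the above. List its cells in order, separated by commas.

The waypoints must appear in the order e2, e3, with no cell reused.
Route from c2: 2× right (reaching e2), 2× down (reaching e4) — 4 moves in all.
Check: order respected (1 at step 2, 2 at step 3); 4 moves as required.

c2, d2, e2, e3, e4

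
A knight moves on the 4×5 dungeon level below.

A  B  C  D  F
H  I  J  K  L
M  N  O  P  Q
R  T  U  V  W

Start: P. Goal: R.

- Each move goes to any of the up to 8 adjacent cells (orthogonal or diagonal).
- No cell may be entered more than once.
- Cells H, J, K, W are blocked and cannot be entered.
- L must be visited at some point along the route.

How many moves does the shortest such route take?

Any route passes through L somewhere between P and R. Summing Chebyshev distances along the two legs (P → L → R) gives a lower bound of 1 + 4 = 5 moves.
The shortest route satisfying every rule uses 6 moves: P → L → D → C → I → M → R.
The no-revisit rule (legs can't share cells) pushes the minimum above the 5-move bound; an exhaustive check rules out every length from 5 to 5, leaving 6 as the minimum.

6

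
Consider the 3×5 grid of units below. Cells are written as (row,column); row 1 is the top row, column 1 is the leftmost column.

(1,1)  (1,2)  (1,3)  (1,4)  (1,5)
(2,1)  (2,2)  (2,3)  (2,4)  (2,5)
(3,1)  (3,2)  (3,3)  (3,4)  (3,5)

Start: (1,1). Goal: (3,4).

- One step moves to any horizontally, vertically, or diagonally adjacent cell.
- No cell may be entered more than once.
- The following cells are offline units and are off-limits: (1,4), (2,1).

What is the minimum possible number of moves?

With diagonal moves allowed, the Chebyshev distance max(|Δrow|,|Δcol|) from (1,1) to (3,4) is 3, so at least 3 moves are needed.
A route of 3 moves achieves this: (1,1) → (1,2) → (2,3) → (3,4).
Since 3 matches the lower bound, it is optimal.

3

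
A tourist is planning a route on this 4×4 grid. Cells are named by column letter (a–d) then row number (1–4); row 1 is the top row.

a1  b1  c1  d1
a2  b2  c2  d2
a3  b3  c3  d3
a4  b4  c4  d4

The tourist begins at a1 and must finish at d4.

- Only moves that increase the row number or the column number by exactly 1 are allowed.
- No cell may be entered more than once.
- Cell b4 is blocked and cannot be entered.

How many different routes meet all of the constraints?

A right/down-only route from a1 to d4 makes exactly 3 down-moves and 3 right-moves in some order.
With no other constraints that would be C(6,3) = 20 routes.
Subtract routes through each blocked cell (inclusion–exclusion for overlaps): − through b4: 4 → 16.
That gives 16 routes.

16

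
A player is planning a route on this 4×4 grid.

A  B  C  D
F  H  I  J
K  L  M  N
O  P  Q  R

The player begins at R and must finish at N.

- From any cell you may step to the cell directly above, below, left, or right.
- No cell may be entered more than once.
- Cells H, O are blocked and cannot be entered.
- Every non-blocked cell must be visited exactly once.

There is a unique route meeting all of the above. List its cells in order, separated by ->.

R -> Q -> P -> L -> K -> F -> A -> B -> C -> D -> J -> I -> M -> N

Need to visit all 14 open cells exactly once, starting at R and ending at N.
Cell A has only two open neighbours (F and B), so the path must pass straight through it: one of those is the cell it's entered from and the other is where it exits.
Route from R: 2× left (reaching P), up to L, left to K, 2× up (reaching A), 3× right (reaching D), down to J, left to I, down to M, right to N — 13 moves in all.
Check: all 14 open cells covered.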